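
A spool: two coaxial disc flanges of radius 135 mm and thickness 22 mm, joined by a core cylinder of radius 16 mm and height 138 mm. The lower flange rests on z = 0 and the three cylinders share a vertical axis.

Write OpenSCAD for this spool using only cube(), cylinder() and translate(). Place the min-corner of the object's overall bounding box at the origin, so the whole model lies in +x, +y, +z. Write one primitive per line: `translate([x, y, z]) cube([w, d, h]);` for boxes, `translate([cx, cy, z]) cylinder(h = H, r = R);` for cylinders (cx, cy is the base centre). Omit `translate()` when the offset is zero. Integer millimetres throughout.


translate([135, 135, 0]) cylinder(h = 22, r = 135);
translate([135, 135, 22]) cylinder(h = 138, r = 16);
translate([135, 135, 160]) cylinder(h = 22, r = 135);


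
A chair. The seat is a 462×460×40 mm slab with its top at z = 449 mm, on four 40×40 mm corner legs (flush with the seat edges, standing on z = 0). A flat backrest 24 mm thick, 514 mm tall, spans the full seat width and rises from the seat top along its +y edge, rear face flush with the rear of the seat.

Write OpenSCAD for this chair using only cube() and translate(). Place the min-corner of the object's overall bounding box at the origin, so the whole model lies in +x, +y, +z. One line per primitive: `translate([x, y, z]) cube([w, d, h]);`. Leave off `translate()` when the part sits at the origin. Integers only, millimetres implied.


translate([0, 0, 409]) cube([462, 460, 40]);
cube([40, 40, 409]);
translate([422, 0, 0]) cube([40, 40, 409]);
translate([0, 420, 0]) cube([40, 40, 409]);
translate([422, 420, 0]) cube([40, 40, 409]);
translate([0, 436, 449]) cube([462, 24, 514]);


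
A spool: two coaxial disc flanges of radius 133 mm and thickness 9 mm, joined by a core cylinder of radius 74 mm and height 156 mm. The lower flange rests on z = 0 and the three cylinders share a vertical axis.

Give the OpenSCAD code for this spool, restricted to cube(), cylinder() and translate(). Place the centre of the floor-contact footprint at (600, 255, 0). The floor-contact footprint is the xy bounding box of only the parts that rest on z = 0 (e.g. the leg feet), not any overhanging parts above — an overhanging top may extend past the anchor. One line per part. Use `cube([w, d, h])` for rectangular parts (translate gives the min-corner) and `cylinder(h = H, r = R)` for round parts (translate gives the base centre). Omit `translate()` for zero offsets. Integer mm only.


translate([600, 255, 0]) cylinder(h = 9, r = 133);
translate([600, 255, 9]) cylinder(h = 156, r = 74);
translate([600, 255, 165]) cylinder(h = 9, r = 133);


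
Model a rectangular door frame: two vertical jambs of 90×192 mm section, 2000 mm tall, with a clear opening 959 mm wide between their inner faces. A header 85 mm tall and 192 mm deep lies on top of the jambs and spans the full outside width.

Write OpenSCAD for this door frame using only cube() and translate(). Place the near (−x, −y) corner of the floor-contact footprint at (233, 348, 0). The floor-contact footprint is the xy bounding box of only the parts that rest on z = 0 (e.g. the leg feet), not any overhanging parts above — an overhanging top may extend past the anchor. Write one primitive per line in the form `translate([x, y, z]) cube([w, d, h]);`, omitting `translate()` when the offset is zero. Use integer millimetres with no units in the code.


translate([233, 348, 0]) cube([90, 192, 2000]);
translate([1282, 348, 0]) cube([90, 192, 2000]);
translate([233, 348, 2000]) cube([1139, 192, 85]);


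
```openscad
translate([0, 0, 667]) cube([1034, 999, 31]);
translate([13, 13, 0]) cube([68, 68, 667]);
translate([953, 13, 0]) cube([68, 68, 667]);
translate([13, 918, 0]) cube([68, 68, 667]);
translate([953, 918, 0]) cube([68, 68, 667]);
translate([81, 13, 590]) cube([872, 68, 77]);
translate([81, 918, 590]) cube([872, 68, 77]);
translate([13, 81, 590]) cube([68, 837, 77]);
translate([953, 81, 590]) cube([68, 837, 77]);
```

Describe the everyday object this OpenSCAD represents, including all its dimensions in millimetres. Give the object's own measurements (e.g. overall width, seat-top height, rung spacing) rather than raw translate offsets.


A rectangular dining table. The top is 1034×999×31 mm with its upper surface at z = 698 mm. It stands on four 68×68 mm square legs, each inset 13 mm from the nearest pair of top edges, running from the floor to the underside of the top. Four apron rails, 68 mm thick and 77 mm tall, run between adjacent legs with their top edges flush with the underside of the top and their outer faces flush with the legs' outer faces.


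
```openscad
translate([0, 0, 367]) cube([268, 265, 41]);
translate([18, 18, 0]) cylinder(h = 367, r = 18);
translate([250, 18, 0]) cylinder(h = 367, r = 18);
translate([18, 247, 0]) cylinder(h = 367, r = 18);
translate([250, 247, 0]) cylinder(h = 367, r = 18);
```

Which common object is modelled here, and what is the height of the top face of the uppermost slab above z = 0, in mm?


A stool. The seat height is 408 mm.

A 268×265×41 slab at z = 367 on four corner cylinders — a stool. The seat top is 367 + 41 = 408 mm.


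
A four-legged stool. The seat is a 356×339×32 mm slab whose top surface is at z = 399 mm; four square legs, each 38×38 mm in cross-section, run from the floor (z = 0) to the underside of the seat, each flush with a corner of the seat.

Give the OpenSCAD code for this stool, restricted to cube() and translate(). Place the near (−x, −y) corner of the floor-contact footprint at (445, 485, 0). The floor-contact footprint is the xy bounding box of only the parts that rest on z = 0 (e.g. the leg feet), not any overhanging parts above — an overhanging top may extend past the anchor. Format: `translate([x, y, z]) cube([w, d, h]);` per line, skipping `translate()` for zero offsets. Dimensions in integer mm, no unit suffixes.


translate([445, 485, 367]) cube([356, 339, 32]);
translate([445, 485, 0]) cube([38, 38, 367]);
translate([763, 485, 0]) cube([38, 38, 367]);
translate([445, 786, 0]) cube([38, 38, 367]);
translate([763, 786, 0]) cube([38, 38, 367]);


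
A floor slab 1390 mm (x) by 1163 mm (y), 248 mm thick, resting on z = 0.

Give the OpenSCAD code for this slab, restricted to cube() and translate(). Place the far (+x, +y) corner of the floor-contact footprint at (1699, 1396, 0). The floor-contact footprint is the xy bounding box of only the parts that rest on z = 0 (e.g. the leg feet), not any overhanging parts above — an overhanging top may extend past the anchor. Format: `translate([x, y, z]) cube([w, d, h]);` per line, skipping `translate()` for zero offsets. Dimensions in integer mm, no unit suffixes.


translate([309, 233, 0]) cube([1390, 1163, 248]);


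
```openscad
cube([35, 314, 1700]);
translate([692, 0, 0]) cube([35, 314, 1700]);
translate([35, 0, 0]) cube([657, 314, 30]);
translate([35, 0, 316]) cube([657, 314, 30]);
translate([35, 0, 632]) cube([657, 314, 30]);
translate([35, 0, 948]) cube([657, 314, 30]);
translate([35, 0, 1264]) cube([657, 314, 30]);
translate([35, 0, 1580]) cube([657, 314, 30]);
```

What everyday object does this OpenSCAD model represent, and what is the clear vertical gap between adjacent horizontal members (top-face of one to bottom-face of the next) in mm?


A bookshelf. The clear shelf gap is 286 mm.

Two tall side panels with 6 horizontal boards between them — a bookshelf. The first two shelf undersides are at z = 0 and z = 316; with shelf thickness 30, the clear gap is 316 − 0 − 30 = 286 mm.


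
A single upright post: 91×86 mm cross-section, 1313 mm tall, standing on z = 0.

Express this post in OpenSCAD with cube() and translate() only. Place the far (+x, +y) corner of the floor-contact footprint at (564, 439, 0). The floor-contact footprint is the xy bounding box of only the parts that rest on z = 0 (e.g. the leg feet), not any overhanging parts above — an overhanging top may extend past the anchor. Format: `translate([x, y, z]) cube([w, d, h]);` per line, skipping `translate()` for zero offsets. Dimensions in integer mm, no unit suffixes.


translate([473, 353, 0]) cube([91, 86, 1313]);


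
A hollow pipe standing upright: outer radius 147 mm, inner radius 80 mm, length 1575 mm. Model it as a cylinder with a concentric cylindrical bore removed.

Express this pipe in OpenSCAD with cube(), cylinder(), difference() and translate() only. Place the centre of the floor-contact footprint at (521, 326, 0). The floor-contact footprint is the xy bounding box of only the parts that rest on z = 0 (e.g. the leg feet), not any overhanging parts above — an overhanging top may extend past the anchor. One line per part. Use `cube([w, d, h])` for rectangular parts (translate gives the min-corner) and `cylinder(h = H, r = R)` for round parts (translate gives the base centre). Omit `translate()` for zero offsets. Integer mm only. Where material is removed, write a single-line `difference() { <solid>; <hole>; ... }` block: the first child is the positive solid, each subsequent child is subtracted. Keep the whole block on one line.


difference() { translate([521, 326, 0]) cylinder(h = 1575, r = 147); translate([521, 326, 0]) cylinder(h = 1575, r = 80); }


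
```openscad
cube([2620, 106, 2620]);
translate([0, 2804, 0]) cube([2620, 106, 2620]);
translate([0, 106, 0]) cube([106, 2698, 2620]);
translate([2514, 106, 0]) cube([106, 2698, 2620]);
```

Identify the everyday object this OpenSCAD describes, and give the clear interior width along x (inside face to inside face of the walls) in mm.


A house (or room) frame. The interior width is 2408 mm.

Four 2620 mm walls enclosing a rectangle with no floor or roof — a room or house frame. Outside width is 2620 mm and wall thickness is 106 mm, so the interior width is 2620 − 2 × 106 = 2408 mm.


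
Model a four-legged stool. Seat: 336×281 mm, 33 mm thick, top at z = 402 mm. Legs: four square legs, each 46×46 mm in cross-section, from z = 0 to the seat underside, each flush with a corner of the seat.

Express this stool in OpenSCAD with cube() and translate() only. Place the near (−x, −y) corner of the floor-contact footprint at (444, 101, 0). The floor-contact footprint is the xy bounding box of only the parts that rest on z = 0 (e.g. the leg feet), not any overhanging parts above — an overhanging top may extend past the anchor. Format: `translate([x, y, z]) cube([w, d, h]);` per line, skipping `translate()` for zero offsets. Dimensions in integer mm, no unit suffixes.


translate([444, 101, 369]) cube([336, 281, 33]);
translate([444, 101, 0]) cube([46, 46, 369]);
translate([734, 101, 0]) cube([46, 46, 369]);
translate([444, 336, 0]) cube([46, 46, 369]);
translate([734, 336, 0]) cube([46, 46, 369]);


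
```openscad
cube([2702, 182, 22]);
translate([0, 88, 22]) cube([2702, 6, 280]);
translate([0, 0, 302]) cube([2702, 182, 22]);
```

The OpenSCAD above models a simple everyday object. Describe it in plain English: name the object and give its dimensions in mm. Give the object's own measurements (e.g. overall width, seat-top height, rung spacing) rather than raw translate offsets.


An I-beam lying along x, 2702 mm long. Overall section height 324 mm. Two flanges 182 mm wide (y) and 22 mm thick, one on the floor and one at the top; a web 6 mm thick runs between them, centred on the flange width.


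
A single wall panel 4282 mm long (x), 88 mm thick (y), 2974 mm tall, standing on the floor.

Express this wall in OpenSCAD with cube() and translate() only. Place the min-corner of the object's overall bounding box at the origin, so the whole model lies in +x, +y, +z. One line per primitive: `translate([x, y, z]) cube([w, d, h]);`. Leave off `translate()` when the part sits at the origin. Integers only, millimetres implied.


cube([4282, 88, 2974]);


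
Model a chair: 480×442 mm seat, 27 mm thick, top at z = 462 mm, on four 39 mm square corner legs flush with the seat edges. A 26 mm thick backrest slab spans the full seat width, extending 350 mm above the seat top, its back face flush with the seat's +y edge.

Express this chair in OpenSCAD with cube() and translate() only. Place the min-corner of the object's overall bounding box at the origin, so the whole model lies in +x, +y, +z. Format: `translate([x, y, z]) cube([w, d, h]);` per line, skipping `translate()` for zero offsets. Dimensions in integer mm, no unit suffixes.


translate([0, 0, 435]) cube([480, 442, 27]);
cube([39, 39, 435]);
translate([441, 0, 0]) cube([39, 39, 435]);
translate([0, 403, 0]) cube([39, 39, 435]);
translate([441, 403, 0]) cube([39, 39, 435]);
translate([0, 416, 462]) cube([480, 26, 350]);


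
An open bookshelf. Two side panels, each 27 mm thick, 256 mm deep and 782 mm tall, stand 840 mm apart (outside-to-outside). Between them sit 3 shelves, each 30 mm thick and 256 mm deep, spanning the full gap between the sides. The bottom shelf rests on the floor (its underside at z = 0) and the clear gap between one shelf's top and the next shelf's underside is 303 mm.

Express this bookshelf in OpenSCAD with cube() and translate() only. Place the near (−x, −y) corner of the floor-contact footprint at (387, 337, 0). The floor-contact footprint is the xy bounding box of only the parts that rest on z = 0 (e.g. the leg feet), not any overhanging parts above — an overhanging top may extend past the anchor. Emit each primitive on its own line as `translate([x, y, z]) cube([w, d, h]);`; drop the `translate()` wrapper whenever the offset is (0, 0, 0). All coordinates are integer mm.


translate([387, 337, 0]) cube([27, 256, 782]);
translate([1200, 337, 0]) cube([27, 256, 782]);
translate([414, 337, 0]) cube([786, 256, 30]);
translate([414, 337, 333]) cube([786, 256, 30]);
translate([414, 337, 666]) cube([786, 256, 30]);


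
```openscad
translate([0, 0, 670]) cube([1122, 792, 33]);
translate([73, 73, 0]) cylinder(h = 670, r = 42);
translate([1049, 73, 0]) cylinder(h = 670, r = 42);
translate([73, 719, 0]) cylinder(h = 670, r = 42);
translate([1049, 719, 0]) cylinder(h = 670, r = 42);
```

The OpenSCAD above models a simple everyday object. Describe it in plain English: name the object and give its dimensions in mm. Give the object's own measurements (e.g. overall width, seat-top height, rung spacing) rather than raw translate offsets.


A table: top 1122 mm (x) × 792 mm (y), 33 mm thick, upper face at z = 703 mm, on four round legs of 84 mm diameter, each leg's bounding box inset 31 mm from the nearest pair of top edges from z = 0 to the bottom of the top.


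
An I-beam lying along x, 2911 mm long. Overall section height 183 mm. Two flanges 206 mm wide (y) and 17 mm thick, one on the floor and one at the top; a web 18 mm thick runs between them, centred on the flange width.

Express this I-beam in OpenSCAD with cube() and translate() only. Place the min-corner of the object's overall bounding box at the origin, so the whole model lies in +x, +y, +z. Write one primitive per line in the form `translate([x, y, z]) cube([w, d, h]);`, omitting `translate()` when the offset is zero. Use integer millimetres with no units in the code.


cube([2911, 206, 17]);
translate([0, 94, 17]) cube([2911, 18, 149]);
translate([0, 0, 166]) cube([2911, 206, 17]);


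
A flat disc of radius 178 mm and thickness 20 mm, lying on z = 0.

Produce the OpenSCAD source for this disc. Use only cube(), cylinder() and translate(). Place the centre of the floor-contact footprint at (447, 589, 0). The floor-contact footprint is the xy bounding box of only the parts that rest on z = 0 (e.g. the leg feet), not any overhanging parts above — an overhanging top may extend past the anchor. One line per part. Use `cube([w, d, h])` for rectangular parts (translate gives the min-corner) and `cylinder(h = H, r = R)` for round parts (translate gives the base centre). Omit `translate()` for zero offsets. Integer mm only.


translate([447, 589, 0]) cylinder(h = 20, r = 178);


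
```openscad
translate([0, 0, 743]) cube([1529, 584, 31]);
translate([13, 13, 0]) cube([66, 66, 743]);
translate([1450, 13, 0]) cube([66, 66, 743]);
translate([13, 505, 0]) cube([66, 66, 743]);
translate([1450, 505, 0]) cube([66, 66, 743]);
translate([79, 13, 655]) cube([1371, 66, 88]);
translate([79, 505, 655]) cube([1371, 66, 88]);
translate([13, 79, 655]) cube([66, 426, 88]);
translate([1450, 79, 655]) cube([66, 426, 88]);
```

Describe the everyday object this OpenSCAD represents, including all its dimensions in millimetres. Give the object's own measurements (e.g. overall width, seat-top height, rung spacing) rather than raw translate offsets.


A rectangular dining table. The top is 1529×584×31 mm with its upper surface at z = 774 mm. It stands on four 66×66 mm square legs, each inset 13 mm from the nearest pair of top edges, running from the floor to the underside of the top. Four apron rails, 66 mm thick and 88 mm tall, run between adjacent legs with their top edges flush with the underside of the top and their outer faces flush with the legs' outer faces.


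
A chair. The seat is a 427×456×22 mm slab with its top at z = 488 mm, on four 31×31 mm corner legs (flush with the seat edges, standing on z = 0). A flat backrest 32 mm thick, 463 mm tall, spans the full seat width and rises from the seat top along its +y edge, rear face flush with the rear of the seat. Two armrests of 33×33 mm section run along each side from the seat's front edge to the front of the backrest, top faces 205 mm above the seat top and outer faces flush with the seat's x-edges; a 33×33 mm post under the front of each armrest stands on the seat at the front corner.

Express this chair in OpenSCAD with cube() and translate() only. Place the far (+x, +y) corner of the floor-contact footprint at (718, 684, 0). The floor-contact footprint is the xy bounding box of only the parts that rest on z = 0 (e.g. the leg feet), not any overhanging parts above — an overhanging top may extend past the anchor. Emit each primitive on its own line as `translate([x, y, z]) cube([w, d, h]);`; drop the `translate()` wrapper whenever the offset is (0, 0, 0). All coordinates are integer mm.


// leg_h = 488 - 22 = 466
// arm post h = 205 - 33 = 172
translate([291, 228, 466]) cube([427, 456, 22]);
translate([291, 228, 0]) cube([31, 31, 466]);
translate([687, 228, 0]) cube([31, 31, 466]);
translate([291, 653, 0]) cube([31, 31, 466]);
translate([687, 653, 0]) cube([31, 31, 466]);
translate([291, 652, 488]) cube([427, 32, 463]);
translate([291, 228, 660]) cube([33, 424, 33]);
translate([685, 228, 660]) cube([33, 424, 33]);
translate([291, 228, 488]) cube([33, 33, 172]);
translate([685, 228, 488]) cube([33, 33, 172]);


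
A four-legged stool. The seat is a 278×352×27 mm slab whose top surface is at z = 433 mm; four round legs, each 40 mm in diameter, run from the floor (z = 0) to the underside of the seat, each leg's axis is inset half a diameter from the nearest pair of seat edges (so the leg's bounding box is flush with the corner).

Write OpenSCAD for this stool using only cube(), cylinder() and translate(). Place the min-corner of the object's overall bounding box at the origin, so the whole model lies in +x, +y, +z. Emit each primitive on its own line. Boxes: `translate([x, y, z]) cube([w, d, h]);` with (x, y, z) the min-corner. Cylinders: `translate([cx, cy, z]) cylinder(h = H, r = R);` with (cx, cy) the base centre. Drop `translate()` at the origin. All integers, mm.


translate([0, 0, 406]) cube([278, 352, 27]);
translate([20, 20, 0]) cylinder(h = 406, r = 20);
translate([258, 20, 0]) cylinder(h = 406, r = 20);
translate([20, 332, 0]) cylinder(h = 406, r = 20);
translate([258, 332, 0]) cylinder(h = 406, r = 20);


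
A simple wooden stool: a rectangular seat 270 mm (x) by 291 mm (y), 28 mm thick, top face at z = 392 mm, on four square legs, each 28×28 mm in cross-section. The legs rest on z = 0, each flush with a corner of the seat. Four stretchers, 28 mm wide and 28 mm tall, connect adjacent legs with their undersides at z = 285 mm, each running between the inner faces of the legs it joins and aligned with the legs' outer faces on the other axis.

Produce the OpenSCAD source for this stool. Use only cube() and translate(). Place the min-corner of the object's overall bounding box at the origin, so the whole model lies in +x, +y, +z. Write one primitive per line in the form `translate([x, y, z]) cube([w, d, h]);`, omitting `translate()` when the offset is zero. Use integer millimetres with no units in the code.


// leg_h = 392 - 28 = 364
// stretcher span = 270 - 2*28 = 214
translate([0, 0, 364]) cube([270, 291, 28]);
cube([28, 28, 364]);
translate([242, 0, 0]) cube([28, 28, 364]);
translate([0, 263, 0]) cube([28, 28, 364]);
translate([242, 263, 0]) cube([28, 28, 364]);
translate([28, 0, 285]) cube([214, 28, 28]);
translate([28, 263, 285]) cube([214, 28, 28]);
translate([0, 28, 285]) cube([28, 235, 28]);
translate([242, 28, 285]) cube([28, 235, 28]);


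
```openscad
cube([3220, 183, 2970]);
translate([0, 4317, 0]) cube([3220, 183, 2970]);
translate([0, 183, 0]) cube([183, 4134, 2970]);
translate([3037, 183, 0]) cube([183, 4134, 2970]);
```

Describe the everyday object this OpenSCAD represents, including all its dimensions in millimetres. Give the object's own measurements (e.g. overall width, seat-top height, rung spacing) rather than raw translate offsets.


The wall frame of a small rectangular building: four walls, each 2970 mm tall and 183 mm thick, enclosing a footprint 3220 mm (x) by 4500 mm (y) outside-to-outside, with no floor or roof. The front and back walls (the −y and +y sides) span the full width; the two side walls fit between them.


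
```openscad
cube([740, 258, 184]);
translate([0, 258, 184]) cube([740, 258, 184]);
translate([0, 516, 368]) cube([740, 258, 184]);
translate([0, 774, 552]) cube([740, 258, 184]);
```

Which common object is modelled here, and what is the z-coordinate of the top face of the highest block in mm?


A staircase. The total rise is 736 mm.

4 identical blocks, each offset up and back from the previous — a staircase. Each step is 184 mm tall and there are 4 of them, so the total rise is 4 × 184 = 736 mm.


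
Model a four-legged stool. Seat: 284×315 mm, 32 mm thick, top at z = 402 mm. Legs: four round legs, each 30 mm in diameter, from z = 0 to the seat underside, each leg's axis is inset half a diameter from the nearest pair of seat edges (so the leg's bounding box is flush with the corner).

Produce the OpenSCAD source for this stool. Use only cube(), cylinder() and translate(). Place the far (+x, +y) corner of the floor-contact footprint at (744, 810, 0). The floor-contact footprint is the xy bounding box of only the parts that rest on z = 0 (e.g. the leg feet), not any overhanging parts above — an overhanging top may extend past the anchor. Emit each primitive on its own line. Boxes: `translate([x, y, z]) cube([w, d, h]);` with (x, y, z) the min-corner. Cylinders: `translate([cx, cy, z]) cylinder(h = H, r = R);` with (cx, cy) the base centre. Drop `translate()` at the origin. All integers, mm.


// leg_h = 402 - 32 = 370
translate([460, 495, 370]) cube([284, 315, 32]);
translate([475, 510, 0]) cylinder(h = 370, r = 15);
translate([729, 510, 0]) cylinder(h = 370, r = 15);
translate([475, 795, 0]) cylinder(h = 370, r = 15);
translate([729, 795, 0]) cylinder(h = 370, r = 15);


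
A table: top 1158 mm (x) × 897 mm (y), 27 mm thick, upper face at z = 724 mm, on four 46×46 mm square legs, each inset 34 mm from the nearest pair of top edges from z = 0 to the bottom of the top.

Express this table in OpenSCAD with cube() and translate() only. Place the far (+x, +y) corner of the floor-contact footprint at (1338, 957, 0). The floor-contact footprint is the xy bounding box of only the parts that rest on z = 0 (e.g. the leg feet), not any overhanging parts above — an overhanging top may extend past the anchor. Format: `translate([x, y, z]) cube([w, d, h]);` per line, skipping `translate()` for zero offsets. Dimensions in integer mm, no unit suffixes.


translate([214, 94, 697]) cube([1158, 897, 27]);
translate([248, 128, 0]) cube([46, 46, 697]);
translate([1292, 128, 0]) cube([46, 46, 697]);
translate([248, 911, 0]) cube([46, 46, 697]);
translate([1292, 911, 0]) cube([46, 46, 697]);


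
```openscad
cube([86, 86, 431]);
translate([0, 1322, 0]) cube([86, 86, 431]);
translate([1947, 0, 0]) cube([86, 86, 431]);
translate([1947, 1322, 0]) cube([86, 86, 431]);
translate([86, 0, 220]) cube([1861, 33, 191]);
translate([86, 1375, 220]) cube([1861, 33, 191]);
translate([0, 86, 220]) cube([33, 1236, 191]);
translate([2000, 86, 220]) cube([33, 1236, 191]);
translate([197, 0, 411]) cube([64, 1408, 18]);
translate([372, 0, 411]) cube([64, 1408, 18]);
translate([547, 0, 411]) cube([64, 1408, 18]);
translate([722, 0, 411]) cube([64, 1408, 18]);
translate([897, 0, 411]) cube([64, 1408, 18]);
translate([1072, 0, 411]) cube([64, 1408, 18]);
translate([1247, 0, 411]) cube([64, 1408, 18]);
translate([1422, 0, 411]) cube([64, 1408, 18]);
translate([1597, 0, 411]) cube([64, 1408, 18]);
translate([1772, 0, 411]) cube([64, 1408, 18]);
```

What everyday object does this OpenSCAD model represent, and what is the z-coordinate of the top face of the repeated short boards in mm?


A bed frame. The slat-top height is 429 mm.

Four posts, four rails, and a row of slats — a bed frame. Slats sit on the rails at z = 220 + 191 = 411; with slat thickness 18, the top is 429 mm.


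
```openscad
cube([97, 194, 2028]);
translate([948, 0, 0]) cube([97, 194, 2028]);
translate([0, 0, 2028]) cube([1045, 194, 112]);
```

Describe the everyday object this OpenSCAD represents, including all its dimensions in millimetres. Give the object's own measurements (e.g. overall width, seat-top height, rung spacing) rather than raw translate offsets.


A door frame. The clear opening is 851 mm wide and 2028 mm high. Two 97 mm wide jambs, 194 mm deep, stand either side of the opening from the floor to the top of the opening. A 112 mm thick head sits across the top of both jambs, spanning the full outside width of the frame.


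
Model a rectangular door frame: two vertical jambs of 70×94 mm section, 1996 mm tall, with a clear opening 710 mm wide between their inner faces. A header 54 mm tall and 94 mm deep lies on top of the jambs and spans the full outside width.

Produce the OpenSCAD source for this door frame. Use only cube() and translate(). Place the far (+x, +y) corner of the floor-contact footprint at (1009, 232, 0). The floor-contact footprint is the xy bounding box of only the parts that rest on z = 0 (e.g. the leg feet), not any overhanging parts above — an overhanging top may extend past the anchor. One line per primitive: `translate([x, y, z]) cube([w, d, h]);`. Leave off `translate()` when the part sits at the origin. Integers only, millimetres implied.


translate([159, 138, 0]) cube([70, 94, 1996]);
translate([939, 138, 0]) cube([70, 94, 1996]);
translate([159, 138, 1996]) cube([850, 94, 54]);


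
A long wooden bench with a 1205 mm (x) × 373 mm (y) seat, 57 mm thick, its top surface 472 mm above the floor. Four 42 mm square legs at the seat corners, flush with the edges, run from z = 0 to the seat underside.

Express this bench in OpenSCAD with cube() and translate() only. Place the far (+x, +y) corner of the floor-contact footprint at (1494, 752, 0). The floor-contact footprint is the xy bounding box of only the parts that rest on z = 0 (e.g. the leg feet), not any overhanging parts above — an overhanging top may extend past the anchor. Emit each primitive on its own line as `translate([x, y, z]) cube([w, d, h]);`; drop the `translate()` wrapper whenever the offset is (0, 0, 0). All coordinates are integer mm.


translate([289, 379, 415]) cube([1205, 373, 57]);
translate([289, 379, 0]) cube([42, 42, 415]);
translate([289, 710, 0]) cube([42, 42, 415]);
translate([1452, 379, 0]) cube([42, 42, 415]);
translate([1452, 710, 0]) cube([42, 42, 415]);


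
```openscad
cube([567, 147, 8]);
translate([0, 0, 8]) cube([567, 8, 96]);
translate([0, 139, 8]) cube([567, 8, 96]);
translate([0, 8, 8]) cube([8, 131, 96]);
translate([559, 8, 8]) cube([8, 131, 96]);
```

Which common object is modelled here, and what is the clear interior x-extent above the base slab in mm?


An open box. The internal width is 551 mm.

A 567×147 base slab with four walls standing on it — an open box. The base is 567 mm wide and the walls are 8 mm thick, so the internal width is 567 − 2 × 8 = 551 mm.


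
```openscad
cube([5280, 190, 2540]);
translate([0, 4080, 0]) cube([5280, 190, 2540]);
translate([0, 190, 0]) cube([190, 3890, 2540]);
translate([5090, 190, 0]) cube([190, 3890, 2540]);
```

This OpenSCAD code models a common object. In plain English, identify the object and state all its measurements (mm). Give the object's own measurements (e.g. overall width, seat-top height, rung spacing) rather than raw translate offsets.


The wall frame of a small rectangular building: four walls, each 2540 mm tall and 190 mm thick, enclosing a footprint 5280 mm (x) by 4270 mm (y) outside-to-outside, with no floor or roof. The front and back walls (the −y and +y sides) span the full width; the two side walls fit between them.


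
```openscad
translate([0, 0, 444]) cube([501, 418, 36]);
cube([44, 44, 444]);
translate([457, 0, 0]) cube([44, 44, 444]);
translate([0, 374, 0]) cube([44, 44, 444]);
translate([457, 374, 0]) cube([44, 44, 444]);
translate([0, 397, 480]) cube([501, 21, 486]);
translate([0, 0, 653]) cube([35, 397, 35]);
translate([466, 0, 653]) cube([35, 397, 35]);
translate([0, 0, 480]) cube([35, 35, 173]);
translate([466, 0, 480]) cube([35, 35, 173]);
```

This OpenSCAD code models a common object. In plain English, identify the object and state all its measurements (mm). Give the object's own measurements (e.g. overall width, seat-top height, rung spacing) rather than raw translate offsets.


A chair. The seat is a 501×418×36 mm slab with its top at z = 480 mm, on four 44×44 mm corner legs (flush with the seat edges, standing on z = 0). A flat backrest 21 mm thick, 486 mm tall, spans the full seat width and rises from the seat top along its +y edge, rear face flush with the rear of the seat. Two armrests of 35×35 mm section run along each side from the seat's front edge to the front of the backrest, top faces 208 mm above the seat top and outer faces flush with the seat's x-edges; a 35×35 mm post under the front of each armrest stands on the seat at the front corner.


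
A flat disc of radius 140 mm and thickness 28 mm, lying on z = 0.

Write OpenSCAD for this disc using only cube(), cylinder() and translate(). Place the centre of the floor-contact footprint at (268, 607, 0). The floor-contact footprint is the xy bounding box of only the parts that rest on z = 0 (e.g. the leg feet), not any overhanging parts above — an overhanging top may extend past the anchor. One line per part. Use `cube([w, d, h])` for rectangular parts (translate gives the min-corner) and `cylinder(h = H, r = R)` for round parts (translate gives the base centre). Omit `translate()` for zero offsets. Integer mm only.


translate([268, 607, 0]) cylinder(h = 28, r = 140);


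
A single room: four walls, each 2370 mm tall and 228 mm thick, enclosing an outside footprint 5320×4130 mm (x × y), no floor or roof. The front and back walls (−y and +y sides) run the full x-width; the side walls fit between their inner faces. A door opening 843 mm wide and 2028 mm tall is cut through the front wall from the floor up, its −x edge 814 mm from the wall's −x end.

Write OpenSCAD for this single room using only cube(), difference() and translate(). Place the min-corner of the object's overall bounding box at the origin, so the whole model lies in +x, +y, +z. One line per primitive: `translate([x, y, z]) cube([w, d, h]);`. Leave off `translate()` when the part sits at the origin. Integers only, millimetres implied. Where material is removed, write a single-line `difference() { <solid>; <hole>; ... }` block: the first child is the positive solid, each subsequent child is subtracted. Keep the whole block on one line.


difference() { cube([5320, 228, 2370]); translate([814, 0, 0]) cube([843, 228, 2028]); }
translate([0, 3902, 0]) cube([5320, 228, 2370]);
translate([0, 228, 0]) cube([228, 3674, 2370]);
translate([5092, 228, 0]) cube([228, 3674, 2370]);


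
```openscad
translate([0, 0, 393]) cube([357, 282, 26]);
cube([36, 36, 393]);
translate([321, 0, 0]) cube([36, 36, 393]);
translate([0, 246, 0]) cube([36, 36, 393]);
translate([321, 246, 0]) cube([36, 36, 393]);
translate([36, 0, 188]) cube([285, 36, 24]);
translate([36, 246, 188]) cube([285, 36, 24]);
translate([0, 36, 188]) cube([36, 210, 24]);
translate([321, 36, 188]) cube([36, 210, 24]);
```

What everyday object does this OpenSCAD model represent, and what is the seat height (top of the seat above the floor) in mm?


A stool. The seat height is 419 mm.

A 357×282×26 slab at z = 393 on four corner posts — a stool. The seat top is 393 + 26 = 419 mm.


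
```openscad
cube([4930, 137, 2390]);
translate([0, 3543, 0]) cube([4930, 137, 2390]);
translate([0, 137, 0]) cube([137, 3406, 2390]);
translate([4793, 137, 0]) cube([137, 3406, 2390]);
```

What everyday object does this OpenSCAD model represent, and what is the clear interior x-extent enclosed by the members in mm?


A house (or room) frame. The interior width is 4656 mm.

Four 2390 mm walls enclosing a rectangle with no floor or roof — a room or house frame. Outside width is 4930 mm and wall thickness is 137 mm, so the interior width is 4930 − 2 × 137 = 4656 mm.


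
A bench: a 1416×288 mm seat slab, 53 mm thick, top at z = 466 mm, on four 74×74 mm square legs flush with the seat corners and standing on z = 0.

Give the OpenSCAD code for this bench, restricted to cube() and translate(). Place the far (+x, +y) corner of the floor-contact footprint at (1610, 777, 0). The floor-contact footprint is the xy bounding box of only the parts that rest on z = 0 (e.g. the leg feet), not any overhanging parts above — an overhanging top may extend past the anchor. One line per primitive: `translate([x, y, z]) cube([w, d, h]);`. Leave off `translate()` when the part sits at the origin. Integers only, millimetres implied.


translate([194, 489, 413]) cube([1416, 288, 53]);
translate([194, 489, 0]) cube([74, 74, 413]);
translate([194, 703, 0]) cube([74, 74, 413]);
translate([1536, 489, 0]) cube([74, 74, 413]);
translate([1536, 703, 0]) cube([74, 74, 413]);


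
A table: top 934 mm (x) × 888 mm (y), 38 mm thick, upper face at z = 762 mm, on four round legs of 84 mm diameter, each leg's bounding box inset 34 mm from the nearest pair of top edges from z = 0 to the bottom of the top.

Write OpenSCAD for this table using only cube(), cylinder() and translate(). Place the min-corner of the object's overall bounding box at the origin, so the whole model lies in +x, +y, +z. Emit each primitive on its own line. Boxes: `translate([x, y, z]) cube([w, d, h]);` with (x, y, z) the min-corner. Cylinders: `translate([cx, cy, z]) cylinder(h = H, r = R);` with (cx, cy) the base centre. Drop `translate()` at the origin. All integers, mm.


translate([0, 0, 724]) cube([934, 888, 38]);
translate([76, 76, 0]) cylinder(h = 724, r = 42);
translate([858, 76, 0]) cylinder(h = 724, r = 42);
translate([76, 812, 0]) cylinder(h = 724, r = 42);
translate([858, 812, 0]) cylinder(h = 724, r = 42);


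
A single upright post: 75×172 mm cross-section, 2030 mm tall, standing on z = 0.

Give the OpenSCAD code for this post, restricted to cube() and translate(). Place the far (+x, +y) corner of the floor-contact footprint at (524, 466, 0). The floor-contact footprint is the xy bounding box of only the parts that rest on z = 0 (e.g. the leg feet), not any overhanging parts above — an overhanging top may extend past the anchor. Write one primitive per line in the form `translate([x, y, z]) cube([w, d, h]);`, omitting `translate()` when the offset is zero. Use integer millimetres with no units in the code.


translate([449, 294, 0]) cube([75, 172, 2030]);


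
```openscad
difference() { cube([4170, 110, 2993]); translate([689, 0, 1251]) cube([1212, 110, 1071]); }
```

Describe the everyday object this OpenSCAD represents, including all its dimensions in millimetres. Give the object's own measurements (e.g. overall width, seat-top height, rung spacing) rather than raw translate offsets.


A wall 4170 mm long (x), 110 mm thick (y), 2993 mm tall, with a rectangular window opening cut through it. The opening is 1212 mm wide and 1071 mm tall; its sill is at z = 1251 mm and its near (−x) edge is 689 mm from the wall's −x end. The opening passes through the full wall thickness.


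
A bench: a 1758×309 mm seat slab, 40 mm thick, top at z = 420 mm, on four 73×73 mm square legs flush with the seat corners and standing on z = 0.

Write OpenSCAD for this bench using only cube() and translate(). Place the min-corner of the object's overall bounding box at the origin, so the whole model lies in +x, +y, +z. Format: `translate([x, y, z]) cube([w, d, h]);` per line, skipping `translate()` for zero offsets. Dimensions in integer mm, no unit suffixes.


translate([0, 0, 380]) cube([1758, 309, 40]);
cube([73, 73, 380]);
translate([0, 236, 0]) cube([73, 73, 380]);
translate([1685, 0, 0]) cube([73, 73, 380]);
translate([1685, 236, 0]) cube([73, 73, 380]);


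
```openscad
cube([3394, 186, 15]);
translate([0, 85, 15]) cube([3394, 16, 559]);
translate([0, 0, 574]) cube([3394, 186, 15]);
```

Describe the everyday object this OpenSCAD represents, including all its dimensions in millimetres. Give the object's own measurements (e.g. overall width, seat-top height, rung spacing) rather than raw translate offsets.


An I-beam lying along x, 3394 mm long. Overall section height 589 mm. Two flanges 186 mm wide (y) and 15 mm thick, one on the floor and one at the top; a web 16 mm thick runs between them, centred on the flange width.


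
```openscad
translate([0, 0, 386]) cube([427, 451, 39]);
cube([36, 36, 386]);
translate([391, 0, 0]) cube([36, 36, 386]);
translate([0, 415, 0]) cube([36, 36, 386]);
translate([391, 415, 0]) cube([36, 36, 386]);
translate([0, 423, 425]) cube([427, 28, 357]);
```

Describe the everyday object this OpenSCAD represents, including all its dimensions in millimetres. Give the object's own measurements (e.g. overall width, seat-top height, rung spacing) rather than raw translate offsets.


A chair. The seat is a 427×451×39 mm slab with its top at z = 425 mm, on four 36×36 mm corner legs (flush with the seat edges, standing on z = 0). A flat backrest 28 mm thick, 357 mm tall, spans the full seat width and rises from the seat top along its +y edge, rear face flush with the rear of the seat.


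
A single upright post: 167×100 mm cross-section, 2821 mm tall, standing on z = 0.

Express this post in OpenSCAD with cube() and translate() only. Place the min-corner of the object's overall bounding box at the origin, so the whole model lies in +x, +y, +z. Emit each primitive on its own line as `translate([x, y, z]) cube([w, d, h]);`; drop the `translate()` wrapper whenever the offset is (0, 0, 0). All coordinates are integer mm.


cube([167, 100, 2821]);


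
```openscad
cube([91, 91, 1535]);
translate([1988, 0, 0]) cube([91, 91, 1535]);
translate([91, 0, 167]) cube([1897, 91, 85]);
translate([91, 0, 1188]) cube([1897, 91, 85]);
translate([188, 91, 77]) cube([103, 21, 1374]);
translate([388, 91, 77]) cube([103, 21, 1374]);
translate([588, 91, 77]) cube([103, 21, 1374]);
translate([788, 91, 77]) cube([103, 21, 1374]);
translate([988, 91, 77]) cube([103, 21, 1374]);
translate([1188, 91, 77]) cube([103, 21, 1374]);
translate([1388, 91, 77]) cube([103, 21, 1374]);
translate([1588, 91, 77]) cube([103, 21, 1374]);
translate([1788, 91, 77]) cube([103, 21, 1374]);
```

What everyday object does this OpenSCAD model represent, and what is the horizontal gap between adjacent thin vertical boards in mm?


A fence section. The picket gap is 97 mm.

Two posts, two rails, 9 pickets — a fence section. Span 1897 mm holds 9 pickets of 103 mm with 10 equal gaps: ⌊(1897 − 9·103) / 10⌋ = 97 mm.
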